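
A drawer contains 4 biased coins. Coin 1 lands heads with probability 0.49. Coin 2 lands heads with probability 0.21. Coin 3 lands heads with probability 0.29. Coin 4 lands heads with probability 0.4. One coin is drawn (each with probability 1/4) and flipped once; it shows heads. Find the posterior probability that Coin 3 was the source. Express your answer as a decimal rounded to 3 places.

Posterior probability ≈ 0.209

Tabulate prior·likelihood by source: [1] prior 0.25, lik 0.49, product 0.1225; [2] prior 0.25, lik 0.21, product 0.05250; [3] prior 0.25, lik 0.29, product 0.07250; [4] prior 0.25, lik 0.4, product 0.1000.
Normalizing constant = 0.34750; the posterior for Coin 3 is its product over the sum, 0.07250/0.34750 = 0.209.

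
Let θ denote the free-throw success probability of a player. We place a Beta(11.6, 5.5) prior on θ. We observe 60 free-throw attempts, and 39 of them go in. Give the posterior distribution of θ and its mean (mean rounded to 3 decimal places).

Observing 39 successes and 21 failures updates Beta(11.6, 5.5) by adding the success and failure counts to the two shape parameters: α = 11.6+39 = 50.6, β = 5.5+21 = 26.5.
E[θ | data] = 50.6/(50.6+26.5) = 0.656.

Posterior: Beta(50.6, 26.5); mean ≈ 0.656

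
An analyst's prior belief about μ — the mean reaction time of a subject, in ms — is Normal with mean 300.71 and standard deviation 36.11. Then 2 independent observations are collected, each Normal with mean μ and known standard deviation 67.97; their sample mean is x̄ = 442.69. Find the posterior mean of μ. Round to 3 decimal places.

Posterior mean ≈ 351.938

With known σ, the Normal prior is conjugate. Weight on the data is w = (n/σ²)/(n/σ² + 1/τ₀²) = 0.00043291/(0.00043291+0.00076691) = 0.36081.
Posterior mean = w·x̄ + (1−w)·μ₀ = 0.36081·442.69 + 0.63919·300.71 = 351.938.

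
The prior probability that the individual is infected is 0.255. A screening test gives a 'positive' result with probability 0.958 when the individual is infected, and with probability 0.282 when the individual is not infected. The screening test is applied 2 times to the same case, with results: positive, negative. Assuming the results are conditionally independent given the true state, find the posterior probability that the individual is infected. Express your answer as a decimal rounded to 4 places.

With H the event that the individual is infected, the joint likelihood of the observed sequence is P(data|H) = 0.958·0.042 = 0.040236 and P(data|¬H) = 0.282·0.718 = 0.20248.
Bayes: P(H|data) = 0.255·0.040236 / (0.255·0.040236 + 0.745·0.20248) = 0.010260/0.16110 = 0.0637.

Posterior P(H) ≈ 0.0637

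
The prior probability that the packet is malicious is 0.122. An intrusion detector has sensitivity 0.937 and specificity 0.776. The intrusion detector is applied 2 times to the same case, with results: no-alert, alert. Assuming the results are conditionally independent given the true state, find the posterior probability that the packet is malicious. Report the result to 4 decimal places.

With H the event that the packet is malicious, the joint likelihood of the observed sequence is P(data|H) = 0.063·0.937 = 0.059031 and P(data|¬H) = 0.776·0.224 = 0.17382.
Bayes: P(H|data) = 0.122·0.059031 / (0.122·0.059031 + 0.878·0.17382) = 0.0072018/0.15982 = 0.0451.

Posterior P(H) ≈ 0.0451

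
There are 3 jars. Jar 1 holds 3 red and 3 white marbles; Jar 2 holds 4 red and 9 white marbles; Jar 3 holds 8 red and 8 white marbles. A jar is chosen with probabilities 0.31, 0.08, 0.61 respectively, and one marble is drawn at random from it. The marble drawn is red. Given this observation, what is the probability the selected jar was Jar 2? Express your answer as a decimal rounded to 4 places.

Tabulate prior·likelihood by source: [1] prior 0.31, lik 0.5, product 0.1550; [2] prior 0.08, lik 0.3077, product 0.02462; [3] prior 0.61, lik 0.5, product 0.3050.
Normalizing constant = 0.48462; the posterior for Jar 2 is its product over the sum, 0.02462/0.48462 = 0.0508.

Posterior probability ≈ 0.0508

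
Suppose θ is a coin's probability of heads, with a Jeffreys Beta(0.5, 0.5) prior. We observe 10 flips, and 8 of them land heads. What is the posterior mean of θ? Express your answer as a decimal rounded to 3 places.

Posterior mean ≈ 0.773

The binomial likelihood is conjugate to the Beta prior: with 8 successes and 2 failures, the posterior is Beta(0.5+8, 0.5+2) = Beta(8.5, 2.5).
E[θ | data] = 8.5/(8.5+2.5) = 0.773.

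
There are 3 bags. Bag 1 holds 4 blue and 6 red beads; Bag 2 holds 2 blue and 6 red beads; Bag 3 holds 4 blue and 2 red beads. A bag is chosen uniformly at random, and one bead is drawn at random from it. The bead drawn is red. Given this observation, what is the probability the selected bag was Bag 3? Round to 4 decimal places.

Posterior probability ≈ 0.1980

Tabulate prior·likelihood by source: [1] prior 0.333333, lik 0.6, product 0.2000; [2] prior 0.333333, lik 0.75, product 0.2500; [3] prior 0.333333, lik 0.3333, product 0.1111.
Normalizing constant = 0.56111; the posterior for Bag 3 is its product over the sum, 0.1111/0.56111 = 0.1980.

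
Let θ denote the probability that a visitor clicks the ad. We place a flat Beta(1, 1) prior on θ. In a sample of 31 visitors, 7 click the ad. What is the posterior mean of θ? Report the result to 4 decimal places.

Observing 7 successes and 24 failures updates Beta(1, 1) by adding the success and failure counts to the two shape parameters: α = 1+7 = 8, β = 1+24 = 25.
E[θ | data] = 8/(8+25) = 0.2424.

Posterior mean ≈ 0.2424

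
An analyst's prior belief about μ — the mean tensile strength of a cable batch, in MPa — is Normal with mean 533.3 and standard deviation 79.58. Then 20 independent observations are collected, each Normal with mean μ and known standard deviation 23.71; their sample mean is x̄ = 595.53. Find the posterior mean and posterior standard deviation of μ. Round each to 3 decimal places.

With known σ, the Normal prior is conjugate. Weight on the data is w = (n/σ²)/(n/σ² + 1/τ₀²) = 0.0355768/(0.0355768+0.00015790) = 0.99558.
Posterior mean = w·x̄ + (1−w)·μ₀ = 0.99558·595.53 + 0.0044188·533.3 = 595.255. Posterior variance = 1/(0.0355768+0.00015790) = 27.9840, so SD = 5.290.

Posterior mean ≈ 595.255; posterior SD ≈ 5.290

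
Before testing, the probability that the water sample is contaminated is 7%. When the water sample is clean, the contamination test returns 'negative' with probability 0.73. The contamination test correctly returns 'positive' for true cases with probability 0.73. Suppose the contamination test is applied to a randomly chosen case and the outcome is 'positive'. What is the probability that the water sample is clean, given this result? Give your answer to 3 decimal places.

P(¬H | E) ≈ 0.831

Write H for 'the water sample is contaminated'. Prior odds H:¬H = 0.07/0.93 = 0.075269. For the 'positive' outcome, the likelihood ratio is 0.73/0.27 = 2.7037.
Posterior odds = 0.075269 × 2.7037 = 0.20350, so P(H|E) = 0.20350/(1+0.20350) = 0.169. Then P(¬H|E) = 1 − 0.169 = 0.831.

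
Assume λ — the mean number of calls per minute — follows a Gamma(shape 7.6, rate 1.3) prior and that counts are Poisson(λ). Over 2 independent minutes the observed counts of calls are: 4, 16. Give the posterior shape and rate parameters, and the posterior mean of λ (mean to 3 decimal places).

The Poisson likelihood adds the total count to the shape and the number of exposure periods to the rate. Here ∑xᵢ = 20 and n = 2, so shape 7.6→27.6 and rate 1.3→3.3.
E[λ | data] = 27.6/3.3 = 8.364.

Posterior: Gamma(shape=27.6, rate=3.3); mean ≈ 8.364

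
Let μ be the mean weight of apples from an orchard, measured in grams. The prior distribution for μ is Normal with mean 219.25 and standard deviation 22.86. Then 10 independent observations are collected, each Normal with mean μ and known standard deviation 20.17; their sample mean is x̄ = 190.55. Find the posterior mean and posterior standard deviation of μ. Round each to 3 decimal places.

Prior precision 1/τ₀² = 1/22.86² = 0.00191358; data precision n/σ² = 10/20.17² = 0.0245804.
Posterior precision = 0.00191358 + 0.0245804 = 0.0264939, giving posterior SD = 1/√0.0264939 = 6.144.
Posterior mean = (0.00191358·219.25 + 0.0245804·190.55) / 0.0264939 = 192.623.

Posterior mean ≈ 192.623; posterior SD ≈ 6.144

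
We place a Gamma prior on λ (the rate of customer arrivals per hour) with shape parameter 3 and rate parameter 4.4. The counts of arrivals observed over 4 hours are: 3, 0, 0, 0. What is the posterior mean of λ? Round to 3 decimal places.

Posterior mean ≈ 0.714

Total count ∑xᵢ = 3 over n = 4 hours.
Gamma is conjugate to the Poisson likelihood: posterior is Gamma(shape = 3+3 = 6, rate = 4.4+4 = 8.4).
E[λ | data] = 6/8.4 = 0.714.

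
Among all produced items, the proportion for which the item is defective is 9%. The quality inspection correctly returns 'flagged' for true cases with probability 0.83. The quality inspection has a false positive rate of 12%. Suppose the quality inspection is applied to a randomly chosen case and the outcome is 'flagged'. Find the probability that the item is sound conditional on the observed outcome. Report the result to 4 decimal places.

Write H for 'the item is defective'. Prior odds H:¬H = 0.09/0.91 = 0.098901. For the 'flagged' outcome, the likelihood ratio is 0.83/0.12 = 6.9167.
Posterior odds = 0.098901 × 6.9167 = 0.68407, so P(H|E) = 0.68407/(1+0.68407) = 0.4062. Then P(¬H|E) = 1 − 0.4062 = 0.5938.

P(¬H | E) ≈ 0.5938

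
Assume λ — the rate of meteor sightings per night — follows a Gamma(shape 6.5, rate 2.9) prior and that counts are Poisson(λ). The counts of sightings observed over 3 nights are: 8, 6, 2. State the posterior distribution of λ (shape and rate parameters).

The Poisson likelihood adds the total count to the shape and the number of exposure periods to the rate. Here ∑xᵢ = 16 and n = 3, so shape 6.5→22.5 and rate 2.9→5.9.

Posterior: Gamma(shape=22.5, rate=5.9)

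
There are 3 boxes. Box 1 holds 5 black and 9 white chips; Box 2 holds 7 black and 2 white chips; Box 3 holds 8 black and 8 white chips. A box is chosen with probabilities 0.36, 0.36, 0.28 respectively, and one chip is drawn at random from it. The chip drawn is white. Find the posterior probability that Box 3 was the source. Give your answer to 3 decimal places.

Posterior probability ≈ 0.310

Tabulate prior·likelihood by source: [1] prior 0.36, lik 0.6429, product 0.2314; [2] prior 0.36, lik 0.2222, product 0.08000; [3] prior 0.28, lik 0.5, product 0.1400.
Normalizing constant = 0.45143; the posterior for Box 3 is its product over the sum, 0.1400/0.45143 = 0.310.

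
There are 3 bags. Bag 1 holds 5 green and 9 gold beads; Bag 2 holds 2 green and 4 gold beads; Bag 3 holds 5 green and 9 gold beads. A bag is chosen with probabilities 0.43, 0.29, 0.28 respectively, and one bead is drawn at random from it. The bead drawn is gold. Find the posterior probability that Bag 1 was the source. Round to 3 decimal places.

Tabulate prior·likelihood by source: [1] prior 0.43, lik 0.6429, product 0.2764; [2] prior 0.29, lik 0.6667, product 0.1933; [3] prior 0.28, lik 0.6429, product 0.1800.
Normalizing constant = 0.64976; the posterior for Bag 1 is its product over the sum, 0.2764/0.64976 = 0.425.

Posterior probability ≈ 0.425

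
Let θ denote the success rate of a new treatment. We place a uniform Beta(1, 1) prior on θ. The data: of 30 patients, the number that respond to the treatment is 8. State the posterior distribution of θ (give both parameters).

The binomial likelihood is conjugate to the Beta prior: with 8 successes and 22 failures, the posterior is Beta(1+8, 1+22) = Beta(9, 23).

Posterior: Beta(9, 23)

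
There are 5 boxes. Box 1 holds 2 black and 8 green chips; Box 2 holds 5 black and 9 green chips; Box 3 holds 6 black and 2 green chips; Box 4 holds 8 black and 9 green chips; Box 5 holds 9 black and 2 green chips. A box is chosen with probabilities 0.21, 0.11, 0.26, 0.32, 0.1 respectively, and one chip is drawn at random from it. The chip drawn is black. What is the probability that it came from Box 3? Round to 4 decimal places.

Posterior probability ≈ 0.3833

P(black|Box 1) = 0.2; P(black|Box 2) = 0.3571; P(black|Box 3) = 0.75; P(black|Box 4) = 0.4706; P(black|Box 5) = 0.8182.
Prior × likelihood for each source: 0.21·0.2=0.04200, 0.11·0.3571=0.03929, 0.26·0.75=0.1950, 0.32·0.4706=0.1506, 0.1·0.8182=0.08182. Summing gives P(black) = 0.50869.
P(Box 3 | black) = 0.1950 / 0.50869 = 0.3833.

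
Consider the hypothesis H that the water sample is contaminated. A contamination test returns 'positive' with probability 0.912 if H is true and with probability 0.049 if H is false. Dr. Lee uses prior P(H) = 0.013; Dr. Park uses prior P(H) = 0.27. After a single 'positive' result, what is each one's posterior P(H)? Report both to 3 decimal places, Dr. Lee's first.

The likelihood ratio for a 'positive' result is 0.912/0.049 = 18.612.
Dr. Lee: prior odds 0.013/0.987 = 0.013171; posterior odds 0.24515; posterior probability 0.197.
Dr. Park: prior odds 0.27/0.73 = 0.36986; posterior odds 6.8840; posterior probability 0.873.

Dr. Lee: 0.197; Dr. Park: 0.873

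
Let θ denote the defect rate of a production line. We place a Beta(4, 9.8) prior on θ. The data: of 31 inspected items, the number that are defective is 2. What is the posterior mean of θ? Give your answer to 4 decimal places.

Posterior mean ≈ 0.1339

Observing 2 successes and 29 failures updates Beta(4, 9.8) by adding the success and failure counts to the two shape parameters: α = 4+2 = 6, β = 9.8+29 = 38.8.
Posterior mean = α/(α+β) = 6/44.8 = 0.1339.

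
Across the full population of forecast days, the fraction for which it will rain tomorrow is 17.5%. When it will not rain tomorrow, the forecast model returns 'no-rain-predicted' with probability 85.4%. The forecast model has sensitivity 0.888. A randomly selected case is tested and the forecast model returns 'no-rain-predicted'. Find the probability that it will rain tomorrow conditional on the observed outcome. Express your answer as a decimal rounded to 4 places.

P(H | E) ≈ 0.0271

Write H for 'it will rain tomorrow'. Prior odds H:¬H = 0.175/0.825 = 0.21212. For the 'no-rain-predicted' outcome, the likelihood ratio is 0.112/0.854 = 0.13115.
Posterior odds = 0.21212 × 0.13115 = 0.027819, so P(H|E) = 0.027819/(1+0.027819) = 0.0271.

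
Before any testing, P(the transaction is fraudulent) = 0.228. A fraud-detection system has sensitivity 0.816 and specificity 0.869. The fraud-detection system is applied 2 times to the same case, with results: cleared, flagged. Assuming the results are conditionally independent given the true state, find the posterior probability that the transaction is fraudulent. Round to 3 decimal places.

Let H be the event that the transaction is fraudulent; start with P(H) = 0.228. P('flagged'|H) = 0.816, P('flagged'|¬H) = 0.131.
Update on result 1 ('cleared'): P(H) ← 0.184·0.2280 / (0.184·0.2280 + 0.869·0.7720) = 0.041952/0.71282 = 0.0589.
Update on result 2 ('flagged'): P(H) ← 0.816·0.0589 / (0.816·0.0589 + 0.131·0.9411) = 0.048025/0.17131 = 0.2803.

Posterior P(H) ≈ 0.280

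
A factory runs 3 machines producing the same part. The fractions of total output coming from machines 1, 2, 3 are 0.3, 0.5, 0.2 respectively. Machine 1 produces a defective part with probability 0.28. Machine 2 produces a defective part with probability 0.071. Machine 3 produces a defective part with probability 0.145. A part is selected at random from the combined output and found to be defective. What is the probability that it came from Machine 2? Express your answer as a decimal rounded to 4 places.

P(defective|M1) = 0.28; P(defective|M2) = 0.071; P(defective|M3) = 0.145.
Prior × likelihood for each source: 0.3·0.28=0.08400, 0.5·0.071=0.03550, 0.2·0.145=0.02900. Summing gives P(defective) = 0.14850.
P(Machine 2 | defective) = 0.03550 / 0.14850 = 0.2391.

Posterior probability ≈ 0.2391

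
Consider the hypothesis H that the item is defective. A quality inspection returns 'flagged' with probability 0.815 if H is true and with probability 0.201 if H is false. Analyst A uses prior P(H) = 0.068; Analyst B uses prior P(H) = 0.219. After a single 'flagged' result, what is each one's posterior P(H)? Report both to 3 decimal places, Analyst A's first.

The likelihood ratio for a 'flagged' result is 0.815/0.201 = 4.0547.
Analyst A: prior odds 0.068/0.932 = 0.072961; posterior odds 0.29584; posterior probability 0.228.
Analyst B: prior odds 0.219/0.781 = 0.28041; posterior odds 1.1370; posterior probability 0.532.

Analyst A: 0.228; Analyst B: 0.532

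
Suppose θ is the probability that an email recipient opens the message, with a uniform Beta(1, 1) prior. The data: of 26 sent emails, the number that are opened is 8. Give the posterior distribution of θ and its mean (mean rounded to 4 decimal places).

Observing 8 successes and 18 failures updates Beta(1, 1) by adding the success and failure counts to the two shape parameters: α = 1+8 = 9, β = 1+18 = 19.
Posterior mean = α/(α+β) = 9/28 = 0.3214.

Posterior: Beta(9, 19); mean ≈ 0.3214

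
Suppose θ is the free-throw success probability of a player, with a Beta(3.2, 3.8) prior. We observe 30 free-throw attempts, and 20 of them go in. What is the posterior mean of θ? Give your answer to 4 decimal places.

Observing 20 successes and 10 failures updates Beta(3.2, 3.8) by adding the success and failure counts to the two shape parameters: α = 3.2+20 = 23.2, β = 3.8+10 = 13.8.
Posterior mean = α/(α+β) = 23.2/37 = 0.6270.

Posterior mean ≈ 0.6270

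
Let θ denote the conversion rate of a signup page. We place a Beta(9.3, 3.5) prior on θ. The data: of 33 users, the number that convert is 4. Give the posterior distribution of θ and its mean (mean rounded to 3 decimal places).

The binomial likelihood is conjugate to the Beta prior: with 4 successes and 29 failures, the posterior is Beta(9.3+4, 3.5+29) = Beta(13.3, 32.5).
Posterior mean = α/(α+β) = 13.3/45.8 = 0.290.

Posterior: Beta(13.3, 32.5); mean ≈ 0.290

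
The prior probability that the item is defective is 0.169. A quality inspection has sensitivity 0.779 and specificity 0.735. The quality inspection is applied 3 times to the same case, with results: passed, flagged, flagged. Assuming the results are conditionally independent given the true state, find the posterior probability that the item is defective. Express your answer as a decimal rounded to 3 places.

Let H be the event that the item is defective; start with P(H) = 0.169. P('flagged'|H) = 0.779, P('flagged'|¬H) = 0.265.
Update on result 1 ('passed'): P(H) ← 0.221·0.1690 / (0.221·0.1690 + 0.735·0.8310) = 0.037349/0.64813 = 0.0576.
Update on result 2 ('flagged'): P(H) ← 0.779·0.0576 / (0.779·0.0576 + 0.265·0.9424) = 0.044890/0.29462 = 0.1524.
Update on result 3 ('flagged'): P(H) ← 0.779·0.1524 / (0.779·0.1524 + 0.265·0.8476) = 0.11869/0.34332 = 0.3457.

Posterior P(H) ≈ 0.346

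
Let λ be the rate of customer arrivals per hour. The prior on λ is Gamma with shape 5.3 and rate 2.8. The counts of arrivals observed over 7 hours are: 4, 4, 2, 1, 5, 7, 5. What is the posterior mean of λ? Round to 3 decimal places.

Posterior mean ≈ 3.398

Total count ∑xᵢ = 28 over n = 7 hours.
Gamma is conjugate to the Poisson likelihood: posterior is Gamma(shape = 5.3+28 = 33.3, rate = 2.8+7 = 9.8).
E[λ | data] = 33.3/9.8 = 3.398.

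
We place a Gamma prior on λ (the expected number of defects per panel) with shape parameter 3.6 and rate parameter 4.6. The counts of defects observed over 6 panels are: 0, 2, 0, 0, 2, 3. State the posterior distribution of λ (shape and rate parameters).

Posterior: Gamma(shape=10.6, rate=10.6)

Total count ∑xᵢ = 7 over n = 6 panels.
Gamma is conjugate to the Poisson likelihood: posterior is Gamma(shape = 3.6+7 = 10.6, rate = 4.6+6 = 10.6).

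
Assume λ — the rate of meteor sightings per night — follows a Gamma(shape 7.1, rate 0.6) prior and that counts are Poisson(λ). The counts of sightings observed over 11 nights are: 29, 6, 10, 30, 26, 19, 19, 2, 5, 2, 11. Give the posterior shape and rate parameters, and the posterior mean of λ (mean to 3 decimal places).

The Poisson likelihood adds the total count to the shape and the number of exposure periods to the rate. Here ∑xᵢ = 159 and n = 11, so shape 7.1→166.1 and rate 0.6→11.6.
E[λ | data] = 166.1/11.6 = 14.319.

Posterior: Gamma(shape=166.1, rate=11.6); mean ≈ 14.319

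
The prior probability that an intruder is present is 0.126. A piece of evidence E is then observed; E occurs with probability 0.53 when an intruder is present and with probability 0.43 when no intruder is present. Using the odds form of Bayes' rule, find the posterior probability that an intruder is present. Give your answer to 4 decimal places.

Prior odds = 0.126/(1−0.126) = 0.14416.
Likelihood ratio for E = 0.53/0.43 = 1.2326.
Posterior odds = prior odds × LR = 0.17769.
Posterior probability = odds/(1+odds) = 0.17769/1.1777 = 0.1509.

Posterior probability ≈ 0.1509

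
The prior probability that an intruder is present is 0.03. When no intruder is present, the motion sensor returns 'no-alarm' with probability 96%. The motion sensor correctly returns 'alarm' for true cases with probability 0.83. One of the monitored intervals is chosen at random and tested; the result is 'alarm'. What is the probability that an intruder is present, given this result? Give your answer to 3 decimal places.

Write H for 'an intruder is present'. Prior odds H:¬H = 0.03/0.97 = 0.030928. For the 'alarm' outcome, the likelihood ratio is 0.83/0.04 = 20.750.
Posterior odds = 0.030928 × 20.750 = 0.64175, so P(H|E) = 0.64175/(1+0.64175) = 0.391.

P(H | E) ≈ 0.391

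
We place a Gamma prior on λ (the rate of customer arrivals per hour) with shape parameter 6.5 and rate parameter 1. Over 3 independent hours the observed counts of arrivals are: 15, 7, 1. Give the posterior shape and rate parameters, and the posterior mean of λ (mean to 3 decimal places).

Posterior: Gamma(shape=29.5, rate=4); mean ≈ 7.375

Total count ∑xᵢ = 23 over n = 3 hours.
Gamma is conjugate to the Poisson likelihood: posterior is Gamma(shape = 6.5+23 = 29.5, rate = 1+3 = 4).
Posterior mean = shape/rate = 29.5/4 = 7.375.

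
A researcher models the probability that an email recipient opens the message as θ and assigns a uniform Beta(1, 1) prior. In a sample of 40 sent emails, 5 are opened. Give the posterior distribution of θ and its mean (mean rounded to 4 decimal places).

Posterior: Beta(6, 36); mean ≈ 0.1429

The binomial likelihood is conjugate to the Beta prior: with 5 successes and 35 failures, the posterior is Beta(1+5, 1+35) = Beta(6, 36).
Posterior mean = α/(α+β) = 6/42 = 0.1429.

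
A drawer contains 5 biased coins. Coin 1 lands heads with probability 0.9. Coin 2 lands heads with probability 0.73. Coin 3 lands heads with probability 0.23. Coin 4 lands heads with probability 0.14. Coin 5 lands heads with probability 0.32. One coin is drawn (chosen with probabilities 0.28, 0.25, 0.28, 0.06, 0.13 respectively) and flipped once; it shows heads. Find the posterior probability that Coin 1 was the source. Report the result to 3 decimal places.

Posterior probability ≈ 0.459

P(heads|C1) = 0.9; P(heads|C2) = 0.73; P(heads|C3) = 0.23; P(heads|C4) = 0.14; P(heads|C5) = 0.32.
Prior × likelihood for each source: 0.28·0.9=0.2520, 0.25·0.73=0.1825, 0.28·0.23=0.06440, 0.06·0.14=0.008400, 0.13·0.32=0.04160. Summing gives P(heads) = 0.54890.
P(Coin 1 | heads) = 0.2520 / 0.54890 = 0.459.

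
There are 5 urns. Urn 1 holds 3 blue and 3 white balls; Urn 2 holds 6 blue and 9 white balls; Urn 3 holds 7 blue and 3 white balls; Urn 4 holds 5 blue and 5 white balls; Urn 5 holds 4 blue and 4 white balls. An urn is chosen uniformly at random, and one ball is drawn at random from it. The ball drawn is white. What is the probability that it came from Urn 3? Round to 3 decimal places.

Tabulate prior·likelihood by source: [1] prior 0.2, lik 0.5, product 0.1000; [2] prior 0.2, lik 0.6, product 0.1200; [3] prior 0.2, lik 0.3, product 0.06000; [4] prior 0.2, lik 0.5, product 0.1000; [5] prior 0.2, lik 0.5, product 0.1000.
Normalizing constant = 0.48000; the posterior for Urn 3 is its product over the sum, 0.06000/0.48000 = 0.125.

Posterior probability ≈ 0.125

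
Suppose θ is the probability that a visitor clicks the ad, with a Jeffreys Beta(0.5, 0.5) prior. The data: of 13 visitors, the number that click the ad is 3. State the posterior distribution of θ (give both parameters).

The binomial likelihood is conjugate to the Beta prior: with 3 successes and 10 failures, the posterior is Beta(0.5+3, 0.5+10) = Beta(3.5, 10.5).

Posterior: Beta(3.5, 10.5)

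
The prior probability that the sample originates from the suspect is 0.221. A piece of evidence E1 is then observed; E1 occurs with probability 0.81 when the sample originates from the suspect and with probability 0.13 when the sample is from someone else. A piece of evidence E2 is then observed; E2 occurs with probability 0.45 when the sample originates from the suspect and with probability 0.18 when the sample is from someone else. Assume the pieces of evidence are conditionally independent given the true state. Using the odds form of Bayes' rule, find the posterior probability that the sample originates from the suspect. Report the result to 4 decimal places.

Prior odds = 0.221/(1−0.221) = 0.28370.
Likelihood ratio for E1 = 0.81/0.13 = 6.2308.
Likelihood ratio for E2 = 0.45/0.18 = 2.5000.
Posterior odds = prior odds × LR₁ × LR₂ = 4.4191.
Posterior probability = odds/(1+odds) = 4.4191/5.4191 = 0.8155.

Posterior probability ≈ 0.8155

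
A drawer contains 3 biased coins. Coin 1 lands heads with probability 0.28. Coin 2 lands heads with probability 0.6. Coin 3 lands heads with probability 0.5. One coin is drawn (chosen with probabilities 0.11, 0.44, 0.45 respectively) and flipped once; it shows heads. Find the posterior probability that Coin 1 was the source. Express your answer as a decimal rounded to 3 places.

Tabulate prior·likelihood by source: [1] prior 0.11, lik 0.28, product 0.03080; [2] prior 0.44, lik 0.6, product 0.2640; [3] prior 0.45, lik 0.5, product 0.2250.
Normalizing constant = 0.51980; the posterior for Coin 1 is its product over the sum, 0.03080/0.51980 = 0.059.

Posterior probability ≈ 0.059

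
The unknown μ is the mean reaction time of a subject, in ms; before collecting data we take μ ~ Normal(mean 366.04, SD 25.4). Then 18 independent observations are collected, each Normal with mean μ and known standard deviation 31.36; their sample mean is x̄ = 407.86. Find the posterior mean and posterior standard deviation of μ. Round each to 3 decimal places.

With known σ, the Normal prior is conjugate. Weight on the data is w = (n/σ²)/(n/σ² + 1/τ₀²) = 0.0183029/(0.0183029+0.00155000) = 0.92193.
Posterior mean = w·x̄ + (1−w)·μ₀ = 0.92193·407.86 + 0.078074·366.04 = 404.595. Posterior variance = 1/(0.0183029+0.00155000) = 50.3704, so SD = 7.097.

Posterior mean ≈ 404.595; posterior SD ≈ 7.097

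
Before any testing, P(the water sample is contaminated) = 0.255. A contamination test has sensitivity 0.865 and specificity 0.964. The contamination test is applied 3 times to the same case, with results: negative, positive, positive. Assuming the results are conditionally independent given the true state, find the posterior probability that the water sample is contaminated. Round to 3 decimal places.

Posterior P(H) ≈ 0.965

With H the event that the water sample is contaminated, the joint likelihood of the observed sequence is P(data|H) = 0.135·0.865·0.865 = 0.10101 and P(data|¬H) = 0.964·0.036·0.036 = 0.0012493.
Bayes: P(H|data) = 0.255·0.10101 / (0.255·0.10101 + 0.745·0.0012493) = 0.025758/0.026688 = 0.9651.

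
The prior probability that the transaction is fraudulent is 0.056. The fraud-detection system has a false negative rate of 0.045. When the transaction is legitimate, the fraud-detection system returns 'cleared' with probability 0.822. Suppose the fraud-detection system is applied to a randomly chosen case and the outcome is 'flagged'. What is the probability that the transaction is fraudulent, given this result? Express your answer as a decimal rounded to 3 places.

Write H for 'the transaction is fraudulent'. Prior odds H:¬H = 0.056/0.944 = 0.059322. For the 'flagged' outcome, the likelihood ratio is 0.955/0.178 = 5.3652.
Posterior odds = 0.059322 × 5.3652 = 0.31827, so P(H|E) = 0.31827/(1+0.31827) = 0.241.

P(H | E) ≈ 0.241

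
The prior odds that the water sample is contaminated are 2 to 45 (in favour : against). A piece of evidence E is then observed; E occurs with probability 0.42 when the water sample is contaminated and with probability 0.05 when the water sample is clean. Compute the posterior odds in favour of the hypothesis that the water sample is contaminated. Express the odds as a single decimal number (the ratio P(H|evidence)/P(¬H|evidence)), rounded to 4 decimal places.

Prior odds = 2/45 = 0.044444. In log-odds, ln(0.044444) = -3.1135.
Add log likelihood ratio: ln(8.4000) = 2.1282.
Posterior log-odds = -0.98528, so posterior odds = exp(-0.98528) = 0.37333.

Posterior odds ≈ 0.3733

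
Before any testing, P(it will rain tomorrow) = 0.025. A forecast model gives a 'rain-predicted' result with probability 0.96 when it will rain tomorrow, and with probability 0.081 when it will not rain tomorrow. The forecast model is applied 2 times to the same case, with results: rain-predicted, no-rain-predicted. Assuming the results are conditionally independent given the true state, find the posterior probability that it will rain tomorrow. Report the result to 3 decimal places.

With H the event that it will rain tomorrow, the joint likelihood of the observed sequence is P(data|H) = 0.96·0.04 = 0.038400 and P(data|¬H) = 0.081·0.919 = 0.074439.
Bayes: P(H|data) = 0.025·0.038400 / (0.025·0.038400 + 0.975·0.074439) = 0.00096000/0.073538 = 0.0131.

Posterior P(H) ≈ 0.013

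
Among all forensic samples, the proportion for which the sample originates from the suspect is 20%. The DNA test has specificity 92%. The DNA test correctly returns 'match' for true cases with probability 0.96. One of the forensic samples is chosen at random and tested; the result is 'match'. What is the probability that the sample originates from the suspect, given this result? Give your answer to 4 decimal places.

P(H | E) ≈ 0.7500

Let H be the event that the sample originates from the suspect. P(H) = 0.2, so P(¬H) = 0.8. With E the 'match' result, P(E|H) = 0.96 and P(E|¬H) = 0.08.
P(E) = 0.96·0.2 + 0.08·0.8 = 0.19200 + 0.064000 = 0.25600.
By Bayes' theorem, P(H|E) = 0.19200 / 0.25600 = 0.7500.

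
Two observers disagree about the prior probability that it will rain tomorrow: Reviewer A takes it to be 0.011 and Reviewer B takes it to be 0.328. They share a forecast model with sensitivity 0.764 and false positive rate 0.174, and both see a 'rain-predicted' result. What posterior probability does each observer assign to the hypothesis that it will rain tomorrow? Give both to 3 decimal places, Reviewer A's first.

Reviewer A: 0.047; Reviewer B: 0.682

The likelihood ratio for a 'rain-predicted' result is 0.764/0.174 = 4.3908.
Reviewer A: prior odds 0.011/0.989 = 0.011122; posterior odds 0.048836; posterior probability 0.047.
Reviewer B: prior odds 0.328/0.672 = 0.48810; posterior odds 2.1431; posterior probability 0.682.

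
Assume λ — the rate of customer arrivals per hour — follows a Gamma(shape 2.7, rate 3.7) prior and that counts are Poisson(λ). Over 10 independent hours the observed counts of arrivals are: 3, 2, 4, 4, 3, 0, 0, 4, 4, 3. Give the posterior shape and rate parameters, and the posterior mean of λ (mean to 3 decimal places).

Posterior: Gamma(shape=29.7, rate=13.7); mean ≈ 2.168

Total count ∑xᵢ = 27 over n = 10 hours.
Gamma is conjugate to the Poisson likelihood: posterior is Gamma(shape = 2.7+27 = 29.7, rate = 3.7+10 = 13.7).
Posterior mean = shape/rate = 29.7/13.7 = 2.168.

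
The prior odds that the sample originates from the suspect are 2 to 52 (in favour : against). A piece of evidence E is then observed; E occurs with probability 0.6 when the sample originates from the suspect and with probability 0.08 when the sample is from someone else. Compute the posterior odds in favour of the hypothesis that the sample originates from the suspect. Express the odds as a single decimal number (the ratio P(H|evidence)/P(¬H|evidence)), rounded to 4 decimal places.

Prior odds = 2/52 = 0.038462.
Likelihood ratio for E = 0.6/0.08 = 7.5000.
Posterior odds = prior odds × LR = 0.28846.

Posterior odds ≈ 0.2885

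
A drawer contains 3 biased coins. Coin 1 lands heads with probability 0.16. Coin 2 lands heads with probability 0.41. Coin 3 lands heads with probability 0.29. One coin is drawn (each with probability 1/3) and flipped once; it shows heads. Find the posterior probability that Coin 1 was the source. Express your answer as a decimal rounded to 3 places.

Posterior probability ≈ 0.186

P(heads|C1) = 0.16; P(heads|C2) = 0.41; P(heads|C3) = 0.29.
Prior × likelihood for each source: 0.333333·0.16=0.05333, 0.333333·0.41=0.1367, 0.333333·0.29=0.09667. Summing gives P(heads) = 0.28667.
P(Coin 1 | heads) = 0.05333 / 0.28667 = 0.186.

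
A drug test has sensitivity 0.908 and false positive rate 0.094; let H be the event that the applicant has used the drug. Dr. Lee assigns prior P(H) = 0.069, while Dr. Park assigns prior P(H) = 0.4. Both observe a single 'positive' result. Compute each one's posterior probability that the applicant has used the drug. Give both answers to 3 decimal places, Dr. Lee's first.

The likelihood ratio for a 'positive' result is 0.908/0.094 = 9.6596.
Dr. Lee: prior odds 0.069/0.931 = 0.074114; posterior odds 0.71591; posterior probability 0.417.
Dr. Park: prior odds 0.4/0.6 = 0.66667; posterior odds 6.4397; posterior probability 0.866.

Dr. Lee: 0.417; Dr. Park: 0.866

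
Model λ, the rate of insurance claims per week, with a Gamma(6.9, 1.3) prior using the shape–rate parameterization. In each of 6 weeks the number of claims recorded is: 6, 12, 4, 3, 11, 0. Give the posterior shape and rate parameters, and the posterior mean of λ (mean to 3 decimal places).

Posterior: Gamma(shape=42.9, rate=7.3); mean ≈ 5.877

The Poisson likelihood adds the total count to the shape and the number of exposure periods to the rate. Here ∑xᵢ = 36 and n = 6, so shape 6.9→42.9 and rate 1.3→7.3.
E[λ | data] = 42.9/7.3 = 5.877.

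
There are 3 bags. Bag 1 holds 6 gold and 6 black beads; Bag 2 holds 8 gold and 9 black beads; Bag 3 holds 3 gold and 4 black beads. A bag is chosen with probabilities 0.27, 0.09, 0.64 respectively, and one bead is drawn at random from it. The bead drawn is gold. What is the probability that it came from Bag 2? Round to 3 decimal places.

Posterior probability ≈ 0.094

P(gold|Bag 1) = 0.5; P(gold|Bag 2) = 0.4706; P(gold|Bag 3) = 0.4286.
Prior × likelihood for each source: 0.27·0.5=0.1350, 0.09·0.4706=0.04235, 0.64·0.4286=0.2743. Summing gives P(gold) = 0.45164.
P(Bag 2 | gold) = 0.04235 / 0.45164 = 0.094.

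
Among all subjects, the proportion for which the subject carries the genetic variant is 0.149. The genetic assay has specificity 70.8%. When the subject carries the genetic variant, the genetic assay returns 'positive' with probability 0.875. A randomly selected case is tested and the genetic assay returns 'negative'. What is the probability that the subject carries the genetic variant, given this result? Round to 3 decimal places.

Write H for 'the subject carries the genetic variant'. Prior odds H:¬H = 0.149/0.851 = 0.17509. For the 'negative' outcome, the likelihood ratio is 0.125/0.708 = 0.17655.
Posterior odds = 0.17509 × 0.17655 = 0.030912, so P(H|E) = 0.030912/(1+0.030912) = 0.030.

P(H | E) ≈ 0.030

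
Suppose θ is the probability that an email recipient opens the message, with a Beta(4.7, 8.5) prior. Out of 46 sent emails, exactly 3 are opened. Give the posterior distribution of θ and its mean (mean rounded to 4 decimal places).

Posterior: Beta(7.7, 51.5); mean ≈ 0.1301

Observing 3 successes and 43 failures updates Beta(4.7, 8.5) by adding the success and failure counts to the two shape parameters: α = 4.7+3 = 7.7, β = 8.5+43 = 51.5.
Posterior mean = α/(α+β) = 7.7/59.2 = 0.1301.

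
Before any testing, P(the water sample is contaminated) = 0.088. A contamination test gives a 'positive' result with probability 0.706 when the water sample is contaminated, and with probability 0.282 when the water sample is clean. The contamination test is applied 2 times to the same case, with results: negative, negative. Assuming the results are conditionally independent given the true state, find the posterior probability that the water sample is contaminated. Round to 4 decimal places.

Let H be the event that the water sample is contaminated; start with P(H) = 0.088. P('positive'|H) = 0.706, P('positive'|¬H) = 0.282.
Update on result 1 ('negative'): P(H) ← 0.294·0.0880 / (0.294·0.0880 + 0.718·0.9120) = 0.025872/0.68069 = 0.0380.
Update on result 2 ('negative'): P(H) ← 0.294·0.0380 / (0.294·0.0380 + 0.718·0.9620) = 0.011175/0.70188 = 0.0159.

Posterior P(H) ≈ 0.0159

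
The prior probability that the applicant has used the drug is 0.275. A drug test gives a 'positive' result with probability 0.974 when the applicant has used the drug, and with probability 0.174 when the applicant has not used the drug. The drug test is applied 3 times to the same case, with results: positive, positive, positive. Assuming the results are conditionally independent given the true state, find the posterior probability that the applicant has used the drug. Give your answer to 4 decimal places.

Posterior P(H) ≈ 0.9852

Let H be the event that the applicant has used the drug; start with P(H) = 0.275. P('positive'|H) = 0.974, P('positive'|¬H) = 0.174.
Update on result 1 ('positive'): P(H) ← 0.974·0.2750 / (0.974·0.2750 + 0.174·0.7250) = 0.26785/0.39400 = 0.6798.
Update on result 2 ('positive'): P(H) ← 0.974·0.6798 / (0.974·0.6798 + 0.174·0.3202) = 0.66215/0.71786 = 0.9224.
Update on result 3 ('positive'): P(H) ← 0.974·0.9224 / (0.974·0.9224 + 0.174·0.0776) = 0.89841/0.91191 = 0.9852.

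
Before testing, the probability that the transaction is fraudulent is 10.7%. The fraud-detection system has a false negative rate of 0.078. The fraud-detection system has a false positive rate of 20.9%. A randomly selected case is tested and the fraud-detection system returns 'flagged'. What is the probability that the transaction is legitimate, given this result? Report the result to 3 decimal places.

P(¬H | E) ≈ 0.654

Let H be the event that the transaction is fraudulent. P(H) = 0.107, so P(¬H) = 0.893. With E the 'flagged' result, P(E|H) = 0.922 and P(E|¬H) = 0.209.
P(E) = 0.922·0.107 + 0.209·0.893 = 0.098654 + 0.18664 = 0.28529.
By Bayes' theorem, P(H|E) = 0.098654 / 0.28529 = 0.346. Hence P(¬H|E) = 1 − 0.346 = 0.654.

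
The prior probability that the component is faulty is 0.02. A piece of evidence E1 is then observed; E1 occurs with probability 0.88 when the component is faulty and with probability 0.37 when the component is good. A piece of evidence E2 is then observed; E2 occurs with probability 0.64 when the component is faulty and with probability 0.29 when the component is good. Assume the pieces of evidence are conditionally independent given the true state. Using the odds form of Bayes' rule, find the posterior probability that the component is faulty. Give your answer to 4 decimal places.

Prior odds = 0.02/(1−0.02) = 0.020408.
Likelihood ratio for E1 = 0.88/0.37 = 2.3784.
Likelihood ratio for E2 = 0.64/0.29 = 2.2069.
Posterior odds = prior odds × LR₁ × LR₂ = 0.10712.
Posterior probability = odds/(1+odds) = 0.10712/1.1071 = 0.0968.

Posterior probability ≈ 0.0968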